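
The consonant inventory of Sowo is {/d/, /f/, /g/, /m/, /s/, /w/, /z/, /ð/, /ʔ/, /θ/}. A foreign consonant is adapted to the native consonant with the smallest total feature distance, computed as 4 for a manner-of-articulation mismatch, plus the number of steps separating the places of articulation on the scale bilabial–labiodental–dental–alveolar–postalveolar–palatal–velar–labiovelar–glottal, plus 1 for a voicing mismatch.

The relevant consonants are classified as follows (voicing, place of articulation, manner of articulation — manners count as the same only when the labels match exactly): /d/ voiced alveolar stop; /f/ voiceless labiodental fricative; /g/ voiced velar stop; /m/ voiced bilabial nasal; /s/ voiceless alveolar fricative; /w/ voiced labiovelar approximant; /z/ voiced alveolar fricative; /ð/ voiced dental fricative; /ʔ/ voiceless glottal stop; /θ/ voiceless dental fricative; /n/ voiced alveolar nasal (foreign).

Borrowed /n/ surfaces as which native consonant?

/m/ is closest: same manner (nasal), place distance 3 (alveolar→bilabial), same voicing; total 3. Next closest is /d/ at distance 4.

m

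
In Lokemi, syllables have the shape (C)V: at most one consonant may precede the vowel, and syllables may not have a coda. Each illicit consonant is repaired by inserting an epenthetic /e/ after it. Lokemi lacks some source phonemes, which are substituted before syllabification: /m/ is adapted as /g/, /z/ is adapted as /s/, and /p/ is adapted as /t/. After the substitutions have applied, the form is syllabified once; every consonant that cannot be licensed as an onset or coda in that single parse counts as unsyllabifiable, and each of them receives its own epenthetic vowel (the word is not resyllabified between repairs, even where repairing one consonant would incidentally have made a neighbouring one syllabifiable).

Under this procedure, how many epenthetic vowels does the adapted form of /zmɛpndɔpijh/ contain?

After substitution the input is /sgɛtndɔtijh/.
The unsyllabifiable consonants are /s/, /t/, /n/, /j/, /h/; each receives one epenthetic vowel.

5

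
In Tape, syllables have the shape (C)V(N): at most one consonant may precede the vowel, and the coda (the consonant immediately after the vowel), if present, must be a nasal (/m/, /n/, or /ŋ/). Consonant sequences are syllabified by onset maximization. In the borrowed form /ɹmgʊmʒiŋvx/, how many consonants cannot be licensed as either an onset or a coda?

Under (C)V(N), the unsyllabifiable consonants are /ɹ/, /m/, /v/, /x/ (only a nasal (/m/, /n/, or /ŋ/) is licensed in coda position; onsets are limited to one consonant).

4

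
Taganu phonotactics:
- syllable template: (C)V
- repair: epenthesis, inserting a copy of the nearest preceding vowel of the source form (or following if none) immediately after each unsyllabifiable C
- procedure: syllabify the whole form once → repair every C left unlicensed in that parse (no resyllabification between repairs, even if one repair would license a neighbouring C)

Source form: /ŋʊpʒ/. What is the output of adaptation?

Syllabifying with onset maximization leaves /p/, /ʒ/ stranded (no codas are permitted; onsets are limited to one consonant).
Inserting the epenthetic vowel yields /p/ → /pʊ/, /ʒ/ → /ʒʊ/.

ŋʊpʊʒʊ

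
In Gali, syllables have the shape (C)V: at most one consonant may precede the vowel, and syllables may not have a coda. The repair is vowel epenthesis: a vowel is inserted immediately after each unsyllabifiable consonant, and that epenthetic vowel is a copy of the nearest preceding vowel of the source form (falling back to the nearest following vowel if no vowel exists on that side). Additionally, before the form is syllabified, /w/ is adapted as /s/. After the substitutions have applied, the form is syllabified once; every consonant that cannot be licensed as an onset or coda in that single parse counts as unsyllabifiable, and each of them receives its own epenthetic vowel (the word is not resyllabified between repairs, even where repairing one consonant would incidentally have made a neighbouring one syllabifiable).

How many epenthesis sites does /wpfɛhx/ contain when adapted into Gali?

After substitution the input is /spfɛhx/.
The unsyllabifiable consonants are /s/, /p/, /h/, /x/; each receives one epenthetic vowel.

4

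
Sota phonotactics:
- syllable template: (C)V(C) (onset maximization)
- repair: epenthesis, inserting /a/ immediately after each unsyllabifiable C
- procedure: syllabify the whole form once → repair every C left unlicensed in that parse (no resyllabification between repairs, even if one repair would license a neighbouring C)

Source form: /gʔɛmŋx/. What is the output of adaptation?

gaʔɛmŋaxa

The consonants /g/, /ŋ/, /x/ cannot be parsed into a legal (C)V(C) syllable (at most one coda consonant is licensed; onsets are limited to one consonant).
Each unlicensed consonant becomes the onset of a new syllable: /g/ → /ga/, /ŋ/ → /ŋa/, /x/ → /xa/.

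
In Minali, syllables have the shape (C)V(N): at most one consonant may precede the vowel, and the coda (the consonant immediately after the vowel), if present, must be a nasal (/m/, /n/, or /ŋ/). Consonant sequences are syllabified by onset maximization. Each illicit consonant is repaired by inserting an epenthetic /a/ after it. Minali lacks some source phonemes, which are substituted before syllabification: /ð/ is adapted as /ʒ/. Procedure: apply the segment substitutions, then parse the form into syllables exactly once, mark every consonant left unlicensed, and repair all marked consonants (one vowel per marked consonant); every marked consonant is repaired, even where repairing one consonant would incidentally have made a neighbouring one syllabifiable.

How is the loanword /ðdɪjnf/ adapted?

ʒadɪjanafa

Substitution: /ð/ → /ʒ/, giving /ʒdɪjnf/.
Syllabifying with onset maximization leaves /ʒ/, /j/, /n/, /f/ stranded (only a nasal (/m/, /n/, or /ŋ/) is licensed in coda position; onsets are limited to one consonant).
Epenthesis after each stranded consonant: /ʒ/ → /ʒa/, /j/ → /ja/, /n/ → /na/, /f/ → /fa/.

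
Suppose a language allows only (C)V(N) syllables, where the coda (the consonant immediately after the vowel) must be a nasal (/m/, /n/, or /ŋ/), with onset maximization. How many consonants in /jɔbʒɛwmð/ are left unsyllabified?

Syllabifying with onset maximization leaves /b/, /w/, /m/, /ð/ stranded (only a nasal (/m/, /n/, or /ŋ/) is licensed in coda position; onsets are limited to one consonant).

4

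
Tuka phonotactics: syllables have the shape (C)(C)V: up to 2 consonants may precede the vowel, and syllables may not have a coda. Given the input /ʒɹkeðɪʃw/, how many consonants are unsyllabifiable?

Syllabifying with onset maximization leaves /ʒ/, /ʃ/, /w/ stranded (no codas are permitted; onsets may contain at most 2 consonants).

3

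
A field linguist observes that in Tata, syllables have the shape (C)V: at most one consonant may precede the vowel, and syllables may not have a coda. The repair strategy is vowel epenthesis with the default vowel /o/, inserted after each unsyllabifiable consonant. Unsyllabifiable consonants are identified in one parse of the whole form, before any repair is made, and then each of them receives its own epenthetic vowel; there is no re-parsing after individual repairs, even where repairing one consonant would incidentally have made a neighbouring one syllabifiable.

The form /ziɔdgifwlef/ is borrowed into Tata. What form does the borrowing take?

ziɔdogifowolefo

Syllabifying with onset maximization leaves /d/, /f/, /w/, /f/ stranded (no codas are permitted; onsets are limited to one consonant).
Inserting the epenthetic vowel yields /d/ → /do/, /f/ → /fo/, /w/ → /wo/, /f/ → /fo/.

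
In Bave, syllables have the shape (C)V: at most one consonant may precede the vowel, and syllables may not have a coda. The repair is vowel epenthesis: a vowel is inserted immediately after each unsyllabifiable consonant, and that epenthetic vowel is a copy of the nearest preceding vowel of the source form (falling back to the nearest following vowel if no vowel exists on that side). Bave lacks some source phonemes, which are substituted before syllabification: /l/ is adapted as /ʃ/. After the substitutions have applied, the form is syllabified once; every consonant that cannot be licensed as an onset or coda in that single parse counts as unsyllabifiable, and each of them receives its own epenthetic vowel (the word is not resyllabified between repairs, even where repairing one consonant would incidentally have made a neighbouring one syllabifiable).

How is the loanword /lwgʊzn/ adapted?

ʃʊwʊgʊzʊnʊ

Substitution: /l/ → /ʃ/, giving /ʃwgʊzn/.
Syllabifying with onset maximization leaves /ʃ/, /w/, /z/, /n/ stranded (no codas are permitted; onsets are limited to one consonant).
Epenthesis after each stranded consonant: /ʃ/ → /ʃʊ/, /w/ → /wʊ/, /z/ → /zʊ/, /n/ → /nʊ/.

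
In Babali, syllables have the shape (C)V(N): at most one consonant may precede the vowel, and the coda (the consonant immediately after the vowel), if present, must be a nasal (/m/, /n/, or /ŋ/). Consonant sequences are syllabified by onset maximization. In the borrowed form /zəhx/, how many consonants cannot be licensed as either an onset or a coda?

Under (C)V(N), the unsyllabifiable consonants are /h/, /x/ (only a nasal (/m/, /n/, or /ŋ/) is licensed in coda position; onsets are limited to one consonant).

2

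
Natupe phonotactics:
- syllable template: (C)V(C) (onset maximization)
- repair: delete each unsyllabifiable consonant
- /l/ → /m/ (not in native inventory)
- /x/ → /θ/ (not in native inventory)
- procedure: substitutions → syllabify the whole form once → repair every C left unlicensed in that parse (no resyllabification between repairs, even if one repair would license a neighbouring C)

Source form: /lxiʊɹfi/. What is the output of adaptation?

θiʊɹfi

Substitution: /l/ → /m/, /x/ → /θ/, giving /mθiʊɹfi/.
The consonants /m/ cannot be parsed into a legal (C)V(C) syllable (at most one coda consonant is licensed; onsets are limited to one consonant).
Deletion applies to /m/.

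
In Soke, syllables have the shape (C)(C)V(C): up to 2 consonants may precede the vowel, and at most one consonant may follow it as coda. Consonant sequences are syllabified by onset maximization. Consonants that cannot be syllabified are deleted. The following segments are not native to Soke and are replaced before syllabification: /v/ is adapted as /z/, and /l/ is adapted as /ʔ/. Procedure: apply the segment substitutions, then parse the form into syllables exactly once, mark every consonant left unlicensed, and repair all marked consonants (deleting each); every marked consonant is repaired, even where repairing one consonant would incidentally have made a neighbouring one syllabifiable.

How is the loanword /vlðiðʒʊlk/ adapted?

ʔðiðʒʊʔ

Substitution: /v/ → /z/, /l/ → /ʔ/, giving /zʔðiðʒʊʔk/.
Syllabifying with onset maximization leaves /z/, /k/ stranded (at most one coda consonant is licensed; onsets may contain at most 2 consonants).
Deleting the stranded consonants removes /z/, /k/.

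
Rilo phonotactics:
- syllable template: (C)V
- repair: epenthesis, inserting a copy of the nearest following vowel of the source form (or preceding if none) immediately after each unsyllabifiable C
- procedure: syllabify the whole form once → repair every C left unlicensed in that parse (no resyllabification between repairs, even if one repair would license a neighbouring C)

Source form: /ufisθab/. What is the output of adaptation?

ufisaθaba

Under (C)V, the unsyllabifiable consonants are /s/, /b/ (no codas are permitted; onsets are limited to one consonant).
Epenthesis after each stranded consonant: /s/ → /sa/, /b/ → /ba/.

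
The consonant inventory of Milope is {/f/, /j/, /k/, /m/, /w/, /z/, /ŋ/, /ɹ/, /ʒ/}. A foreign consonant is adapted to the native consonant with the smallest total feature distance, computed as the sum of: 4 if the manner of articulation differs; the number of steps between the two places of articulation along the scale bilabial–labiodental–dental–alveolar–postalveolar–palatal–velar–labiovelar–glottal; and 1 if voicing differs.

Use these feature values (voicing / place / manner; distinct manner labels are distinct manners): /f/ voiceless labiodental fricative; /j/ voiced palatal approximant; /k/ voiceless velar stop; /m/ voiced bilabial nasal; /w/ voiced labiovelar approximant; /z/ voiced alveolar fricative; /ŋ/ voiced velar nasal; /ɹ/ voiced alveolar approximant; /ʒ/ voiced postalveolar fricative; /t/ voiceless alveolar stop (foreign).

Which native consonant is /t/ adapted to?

/k/ is closest: same manner (stop), place distance 3 (alveolar→velar), same voicing; total 3. Next closest is /z/ at distance 5.

k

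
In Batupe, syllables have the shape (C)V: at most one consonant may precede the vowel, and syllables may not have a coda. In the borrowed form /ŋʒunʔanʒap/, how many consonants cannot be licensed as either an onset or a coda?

4

The consonants /ŋ/, /n/, /n/, /p/ cannot be parsed into a legal (C)V syllable (no codas are permitted; onsets are limited to one consonant).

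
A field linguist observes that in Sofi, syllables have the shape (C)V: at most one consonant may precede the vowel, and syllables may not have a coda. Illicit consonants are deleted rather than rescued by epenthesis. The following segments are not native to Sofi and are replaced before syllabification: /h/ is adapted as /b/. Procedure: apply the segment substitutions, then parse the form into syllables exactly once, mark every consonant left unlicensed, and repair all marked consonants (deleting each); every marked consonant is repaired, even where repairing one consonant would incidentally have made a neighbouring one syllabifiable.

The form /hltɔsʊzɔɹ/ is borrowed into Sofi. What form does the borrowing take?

tɔsʊzɔ

Substitution: /h/ → /b/, giving /bltɔsʊzɔɹ/.
Under (C)V, the unsyllabifiable consonants are /b/, /l/, /ɹ/ (no codas are permitted; onsets are limited to one consonant).
Each unlicensed consonant is deleted: /b/, /l/, /ɹ/.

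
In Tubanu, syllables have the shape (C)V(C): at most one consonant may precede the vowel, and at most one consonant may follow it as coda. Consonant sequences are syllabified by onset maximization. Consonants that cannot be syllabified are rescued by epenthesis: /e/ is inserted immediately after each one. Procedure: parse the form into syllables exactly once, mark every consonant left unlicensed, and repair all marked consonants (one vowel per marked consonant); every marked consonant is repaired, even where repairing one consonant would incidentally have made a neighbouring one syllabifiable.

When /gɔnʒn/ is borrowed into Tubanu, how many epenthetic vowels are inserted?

The unsyllabifiable consonants are /ʒ/, /n/; each receives one epenthetic vowel.

2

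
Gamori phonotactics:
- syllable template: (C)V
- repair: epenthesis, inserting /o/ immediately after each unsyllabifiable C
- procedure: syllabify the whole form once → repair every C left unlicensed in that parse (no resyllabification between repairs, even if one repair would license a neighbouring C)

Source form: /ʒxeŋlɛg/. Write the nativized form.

ʒoxeŋolɛgo

The consonants /ʒ/, /ŋ/, /g/ cannot be parsed into a legal (C)V syllable (no codas are permitted; onsets are limited to one consonant).
Epenthesis after each stranded consonant: /ʒ/ → /ʒo/, /ŋ/ → /ŋo/, /g/ → /go/.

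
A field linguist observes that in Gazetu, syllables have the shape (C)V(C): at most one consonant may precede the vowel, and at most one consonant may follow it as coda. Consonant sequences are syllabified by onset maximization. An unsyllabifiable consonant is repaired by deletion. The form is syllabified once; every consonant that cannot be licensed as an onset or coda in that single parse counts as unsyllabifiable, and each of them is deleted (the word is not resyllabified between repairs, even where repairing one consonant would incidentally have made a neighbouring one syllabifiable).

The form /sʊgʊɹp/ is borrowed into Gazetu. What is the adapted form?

Syllabifying with onset maximization leaves /p/ stranded (at most one coda consonant is licensed; onsets are limited to one consonant).
Each unlicensed consonant is deleted: /p/.

sʊgʊɹ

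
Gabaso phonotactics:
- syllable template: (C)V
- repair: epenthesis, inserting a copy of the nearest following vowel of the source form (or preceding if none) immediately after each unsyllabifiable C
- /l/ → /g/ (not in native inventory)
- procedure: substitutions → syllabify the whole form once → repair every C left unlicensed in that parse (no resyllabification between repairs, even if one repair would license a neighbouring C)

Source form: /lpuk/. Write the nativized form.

gupuku

Substitution: /l/ → /g/, giving /gpuk/.
Under (C)V, the unsyllabifiable consonants are /g/, /k/ (no codas are permitted; onsets are limited to one consonant).
Epenthesis after each stranded consonant: /g/ → /gu/, /k/ → /ku/.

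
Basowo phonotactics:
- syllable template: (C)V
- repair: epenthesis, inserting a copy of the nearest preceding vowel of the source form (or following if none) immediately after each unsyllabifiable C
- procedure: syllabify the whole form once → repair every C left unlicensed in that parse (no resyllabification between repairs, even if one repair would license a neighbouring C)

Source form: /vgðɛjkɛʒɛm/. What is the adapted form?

vɛgɛðɛjɛkɛʒɛmɛ

Under (C)V, the unsyllabifiable consonants are /v/, /g/, /j/, /m/ (no codas are permitted; onsets are limited to one consonant).
Inserting the epenthetic vowel yields /v/ → /vɛ/, /g/ → /gɛ/, /j/ → /jɛ/, /m/ → /mɛ/.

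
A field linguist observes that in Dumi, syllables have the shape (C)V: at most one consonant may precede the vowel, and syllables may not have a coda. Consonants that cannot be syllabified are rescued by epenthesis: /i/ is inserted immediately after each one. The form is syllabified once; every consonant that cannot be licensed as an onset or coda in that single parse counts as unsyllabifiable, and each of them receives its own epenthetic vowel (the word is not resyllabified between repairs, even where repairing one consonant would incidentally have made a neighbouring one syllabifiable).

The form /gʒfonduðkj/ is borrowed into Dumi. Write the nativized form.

giʒifoniduðikiji

The consonants /g/, /ʒ/, /n/, /ð/, /k/, /j/ cannot be parsed into a legal (C)V syllable (no codas are permitted; onsets are limited to one consonant).
Each unlicensed consonant becomes the onset of a new syllable: /g/ → /gi/, /ʒ/ → /ʒi/, /n/ → /ni/, /ð/ → /ði/, /k/ → /ki/, /j/ → /ji/.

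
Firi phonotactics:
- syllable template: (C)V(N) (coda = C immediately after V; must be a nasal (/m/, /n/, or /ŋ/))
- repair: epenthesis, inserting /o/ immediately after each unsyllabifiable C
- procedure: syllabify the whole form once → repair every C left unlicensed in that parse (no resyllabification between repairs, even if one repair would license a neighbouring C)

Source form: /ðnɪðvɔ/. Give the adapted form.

ðonɪðovɔ

Syllabifying with onset maximization leaves /ð/, /ð/ stranded (only a nasal (/m/, /n/, or /ŋ/) is licensed in coda position; onsets are limited to one consonant).
Each unlicensed consonant becomes the onset of a new syllable: /ð/ → /ðo/, /ð/ → /ðo/.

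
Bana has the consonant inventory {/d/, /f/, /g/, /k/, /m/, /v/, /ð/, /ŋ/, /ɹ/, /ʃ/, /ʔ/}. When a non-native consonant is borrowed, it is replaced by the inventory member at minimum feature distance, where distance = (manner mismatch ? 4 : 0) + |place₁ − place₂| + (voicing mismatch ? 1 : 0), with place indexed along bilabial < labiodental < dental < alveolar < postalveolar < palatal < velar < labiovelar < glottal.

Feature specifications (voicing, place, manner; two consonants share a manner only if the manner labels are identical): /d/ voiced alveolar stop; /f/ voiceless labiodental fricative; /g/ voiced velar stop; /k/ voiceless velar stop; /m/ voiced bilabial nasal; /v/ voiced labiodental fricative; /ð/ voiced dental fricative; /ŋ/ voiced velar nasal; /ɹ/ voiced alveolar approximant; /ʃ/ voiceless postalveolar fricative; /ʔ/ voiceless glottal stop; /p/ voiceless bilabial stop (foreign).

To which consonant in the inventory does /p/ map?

d

/d/ is closest: same manner (stop), place distance 3 (bilabial→alveolar), voicing differs (+1); total 4. Next closest is /f/ at distance 5.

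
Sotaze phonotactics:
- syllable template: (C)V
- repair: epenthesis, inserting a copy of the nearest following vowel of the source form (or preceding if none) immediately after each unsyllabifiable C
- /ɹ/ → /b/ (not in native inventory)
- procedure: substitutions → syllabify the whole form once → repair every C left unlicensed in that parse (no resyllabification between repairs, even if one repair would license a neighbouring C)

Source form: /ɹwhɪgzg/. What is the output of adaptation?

bɪwɪhɪgɪzɪgɪ

Substitution: /ɹ/ → /b/, giving /bwhɪgzg/.
Under (C)V, the unsyllabifiable consonants are /b/, /w/, /g/, /z/, /g/ (no codas are permitted; onsets are limited to one consonant).
Each unlicensed consonant becomes the onset of a new syllable: /b/ → /bɪ/, /w/ → /wɪ/, /g/ → /gɪ/, /z/ → /zɪ/, /g/ → /gɪ/.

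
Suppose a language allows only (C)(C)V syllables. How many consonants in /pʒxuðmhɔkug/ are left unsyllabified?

Under (C)(C)V, the unsyllabifiable consonants are /p/, /ð/, /g/ (no codas are permitted; onsets may contain at most 2 consonants).

3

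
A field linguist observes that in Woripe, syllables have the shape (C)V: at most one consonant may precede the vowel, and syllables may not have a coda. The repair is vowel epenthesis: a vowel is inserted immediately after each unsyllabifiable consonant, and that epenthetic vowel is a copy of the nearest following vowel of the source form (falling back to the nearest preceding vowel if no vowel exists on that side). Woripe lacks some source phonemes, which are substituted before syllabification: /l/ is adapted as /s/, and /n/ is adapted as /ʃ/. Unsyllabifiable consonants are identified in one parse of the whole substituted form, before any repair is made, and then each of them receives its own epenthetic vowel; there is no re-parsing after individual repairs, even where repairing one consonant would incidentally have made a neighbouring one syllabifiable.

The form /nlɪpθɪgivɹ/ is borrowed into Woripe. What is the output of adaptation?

ʃɪsɪpɪθɪgiviɹi

Substitution: /n/ → /ʃ/, /l/ → /s/, giving /ʃsɪpθɪgivɹ/.
Under (C)V, the unsyllabifiable consonants are /ʃ/, /p/, /v/, /ɹ/ (no codas are permitted; onsets are limited to one consonant).
Inserting the epenthetic vowel yields /ʃ/ → /ʃɪ/, /p/ → /pɪ/, /v/ → /vi/, /ɹ/ → /ɹi/.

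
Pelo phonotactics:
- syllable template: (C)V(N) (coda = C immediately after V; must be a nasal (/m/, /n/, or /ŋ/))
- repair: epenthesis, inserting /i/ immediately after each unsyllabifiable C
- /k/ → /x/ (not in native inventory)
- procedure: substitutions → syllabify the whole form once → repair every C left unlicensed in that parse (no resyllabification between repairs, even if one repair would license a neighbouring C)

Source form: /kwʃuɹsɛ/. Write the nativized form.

Substitution: /k/ → /x/, giving /xwʃuɹsɛ/.
Syllabifying with onset maximization leaves /x/, /w/, /ɹ/ stranded (only a nasal (/m/, /n/, or /ŋ/) is licensed in coda position; onsets are limited to one consonant).
Epenthesis after each stranded consonant: /x/ → /xi/, /w/ → /wi/, /ɹ/ → /ɹi/.

xiwiʃuɹisɛ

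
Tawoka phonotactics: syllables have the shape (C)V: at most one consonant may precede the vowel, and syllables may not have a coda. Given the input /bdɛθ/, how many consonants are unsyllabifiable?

Under (C)V, the unsyllabifiable consonants are /b/, /θ/ (no codas are permitted; onsets are limited to one consonant).

2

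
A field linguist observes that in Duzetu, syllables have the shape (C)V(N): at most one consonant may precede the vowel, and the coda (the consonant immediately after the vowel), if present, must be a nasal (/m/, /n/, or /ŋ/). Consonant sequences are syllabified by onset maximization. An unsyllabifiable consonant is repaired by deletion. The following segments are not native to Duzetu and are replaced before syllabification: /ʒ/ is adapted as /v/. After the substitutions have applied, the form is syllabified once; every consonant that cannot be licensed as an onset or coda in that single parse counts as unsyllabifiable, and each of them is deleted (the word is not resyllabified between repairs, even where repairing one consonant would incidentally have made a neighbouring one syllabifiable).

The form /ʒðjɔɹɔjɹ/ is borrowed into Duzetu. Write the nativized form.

jɔɹɔ

Substitution: /ʒ/ → /v/, giving /vðjɔɹɔjɹ/.
The consonants /v/, /ð/, /j/, /ɹ/ cannot be parsed into a legal (C)V(N) syllable (only a nasal (/m/, /n/, or /ŋ/) is licensed in coda position; onsets are limited to one consonant).
Deletion applies to /v/, /ð/, /j/, /ɹ/.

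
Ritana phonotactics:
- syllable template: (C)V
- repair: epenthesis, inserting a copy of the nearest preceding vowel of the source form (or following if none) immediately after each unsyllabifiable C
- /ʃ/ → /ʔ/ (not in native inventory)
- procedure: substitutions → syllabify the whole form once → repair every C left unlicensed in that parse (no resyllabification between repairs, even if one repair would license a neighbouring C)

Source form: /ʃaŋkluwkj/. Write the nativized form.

ʔaŋakaluwukuju

Substitution: /ʃ/ → /ʔ/, giving /ʔaŋkluwkj/.
The consonants /ŋ/, /k/, /w/, /k/, /j/ cannot be parsed into a legal (C)V syllable (no codas are permitted; onsets are limited to one consonant).
Each unlicensed consonant becomes the onset of a new syllable: /ŋ/ → /ŋa/, /k/ → /ka/, /w/ → /wu/, /k/ → /ku/, /j/ → /ju/.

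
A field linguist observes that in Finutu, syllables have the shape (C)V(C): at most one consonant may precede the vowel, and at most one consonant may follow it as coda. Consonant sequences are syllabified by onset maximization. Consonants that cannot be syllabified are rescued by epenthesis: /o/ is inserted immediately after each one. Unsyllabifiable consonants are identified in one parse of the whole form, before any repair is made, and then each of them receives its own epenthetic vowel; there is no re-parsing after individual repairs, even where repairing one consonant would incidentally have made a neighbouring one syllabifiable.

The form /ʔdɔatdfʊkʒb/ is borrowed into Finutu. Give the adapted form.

The consonants /ʔ/, /d/, /ʒ/, /b/ cannot be parsed into a legal (C)V(C) syllable (at most one coda consonant is licensed; onsets are limited to one consonant).
Each unlicensed consonant becomes the onset of a new syllable: /ʔ/ → /ʔo/, /d/ → /do/, /ʒ/ → /ʒo/, /b/ → /bo/.

ʔodɔatdofʊkʒobo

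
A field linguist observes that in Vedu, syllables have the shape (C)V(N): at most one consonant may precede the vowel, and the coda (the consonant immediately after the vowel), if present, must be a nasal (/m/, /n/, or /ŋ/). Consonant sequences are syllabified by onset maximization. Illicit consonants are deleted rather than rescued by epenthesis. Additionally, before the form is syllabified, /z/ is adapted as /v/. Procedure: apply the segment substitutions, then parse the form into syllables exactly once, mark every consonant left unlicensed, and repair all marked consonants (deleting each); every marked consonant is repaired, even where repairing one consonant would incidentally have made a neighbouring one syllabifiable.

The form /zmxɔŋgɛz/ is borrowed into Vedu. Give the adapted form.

Substitution: /z/ → /v/, giving /vmxɔŋgɛv/.
Under (C)V(N), the unsyllabifiable consonants are /v/, /m/, /v/ (only a nasal (/m/, /n/, or /ŋ/) is licensed in coda position; onsets are limited to one consonant).
Deleting the stranded consonants removes /v/, /m/, /v/.

xɔŋgɛ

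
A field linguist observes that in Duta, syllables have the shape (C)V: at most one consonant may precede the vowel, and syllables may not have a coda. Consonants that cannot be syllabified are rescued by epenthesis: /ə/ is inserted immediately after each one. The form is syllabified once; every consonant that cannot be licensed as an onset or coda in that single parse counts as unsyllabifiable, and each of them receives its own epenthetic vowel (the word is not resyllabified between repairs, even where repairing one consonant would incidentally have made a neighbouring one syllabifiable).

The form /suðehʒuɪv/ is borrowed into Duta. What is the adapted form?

Syllabifying with onset maximization leaves /h/, /v/ stranded (no codas are permitted; onsets are limited to one consonant).
Inserting the epenthetic vowel yields /h/ → /hə/, /v/ → /və/.

suðehəʒuɪvə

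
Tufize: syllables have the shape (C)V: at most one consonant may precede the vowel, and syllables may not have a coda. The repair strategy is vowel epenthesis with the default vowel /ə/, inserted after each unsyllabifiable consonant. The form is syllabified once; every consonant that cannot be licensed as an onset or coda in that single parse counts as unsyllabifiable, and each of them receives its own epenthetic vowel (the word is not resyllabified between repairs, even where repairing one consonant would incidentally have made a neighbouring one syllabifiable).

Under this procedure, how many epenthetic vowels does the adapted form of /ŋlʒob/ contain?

The unsyllabifiable consonants are /ŋ/, /l/, /b/; each receives one epenthetic vowel.

3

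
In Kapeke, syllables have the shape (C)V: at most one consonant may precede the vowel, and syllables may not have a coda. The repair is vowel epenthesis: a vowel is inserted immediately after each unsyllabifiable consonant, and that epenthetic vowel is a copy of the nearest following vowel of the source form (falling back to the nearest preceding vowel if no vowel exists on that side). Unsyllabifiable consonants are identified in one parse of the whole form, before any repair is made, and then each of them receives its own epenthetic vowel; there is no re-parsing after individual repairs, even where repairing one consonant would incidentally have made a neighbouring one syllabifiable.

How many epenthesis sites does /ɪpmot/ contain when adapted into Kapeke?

The unsyllabifiable consonants are /p/, /t/; each receives one epenthetic vowel.

2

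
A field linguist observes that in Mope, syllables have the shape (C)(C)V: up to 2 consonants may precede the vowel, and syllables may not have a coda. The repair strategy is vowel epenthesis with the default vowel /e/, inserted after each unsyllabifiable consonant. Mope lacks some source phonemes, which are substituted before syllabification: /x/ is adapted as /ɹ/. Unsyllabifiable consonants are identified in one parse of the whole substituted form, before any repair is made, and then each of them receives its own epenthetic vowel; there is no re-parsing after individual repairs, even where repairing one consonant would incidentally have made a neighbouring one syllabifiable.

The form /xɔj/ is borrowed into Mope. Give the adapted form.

Substitution: /x/ → /ɹ/, giving /ɹɔj/.
The consonants /j/ cannot be parsed into a legal (C)(C)V syllable (no codas are permitted; onsets may contain at most 2 consonants).
Inserting the epenthetic vowel yields /j/ → /je/.

ɹɔje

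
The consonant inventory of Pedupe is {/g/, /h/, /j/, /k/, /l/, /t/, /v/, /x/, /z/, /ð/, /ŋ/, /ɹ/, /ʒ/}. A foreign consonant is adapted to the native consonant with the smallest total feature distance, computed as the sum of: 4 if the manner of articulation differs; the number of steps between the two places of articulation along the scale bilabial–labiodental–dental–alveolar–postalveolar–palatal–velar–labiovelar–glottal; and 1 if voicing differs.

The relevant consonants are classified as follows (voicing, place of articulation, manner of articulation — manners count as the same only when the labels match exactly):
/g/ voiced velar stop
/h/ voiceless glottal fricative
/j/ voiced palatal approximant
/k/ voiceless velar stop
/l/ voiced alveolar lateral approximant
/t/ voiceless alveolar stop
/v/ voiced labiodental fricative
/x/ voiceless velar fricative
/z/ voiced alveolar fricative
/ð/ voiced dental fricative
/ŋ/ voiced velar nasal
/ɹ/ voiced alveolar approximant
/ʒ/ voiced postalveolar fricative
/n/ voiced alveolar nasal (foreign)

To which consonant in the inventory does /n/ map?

/ŋ/ is closest: same manner (nasal), place distance 3 (alveolar→velar), same voicing; total 3. Next closest is /l/ at distance 4.

ŋ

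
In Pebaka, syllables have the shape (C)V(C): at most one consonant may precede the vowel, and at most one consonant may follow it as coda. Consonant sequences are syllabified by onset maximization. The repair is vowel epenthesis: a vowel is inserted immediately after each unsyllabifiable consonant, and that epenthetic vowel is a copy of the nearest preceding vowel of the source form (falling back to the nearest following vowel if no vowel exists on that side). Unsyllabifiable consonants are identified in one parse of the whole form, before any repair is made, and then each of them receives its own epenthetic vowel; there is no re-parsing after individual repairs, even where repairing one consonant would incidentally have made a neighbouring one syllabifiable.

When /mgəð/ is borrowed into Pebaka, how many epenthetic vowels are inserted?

1

The unsyllabifiable consonants are /m/; each receives one epenthetic vowel.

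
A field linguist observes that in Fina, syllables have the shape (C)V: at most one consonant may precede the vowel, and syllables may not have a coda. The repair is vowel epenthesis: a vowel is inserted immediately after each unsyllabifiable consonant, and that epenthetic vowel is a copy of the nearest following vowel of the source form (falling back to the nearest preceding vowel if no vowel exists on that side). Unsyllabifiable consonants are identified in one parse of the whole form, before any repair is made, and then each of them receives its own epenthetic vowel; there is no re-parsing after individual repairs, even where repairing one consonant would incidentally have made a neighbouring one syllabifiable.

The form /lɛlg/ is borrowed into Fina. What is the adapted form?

lɛlɛgɛ

Syllabifying with onset maximization leaves /l/, /g/ stranded (no codas are permitted; onsets are limited to one consonant).
Inserting the epenthetic vowel yields /l/ → /lɛ/, /g/ → /gɛ/.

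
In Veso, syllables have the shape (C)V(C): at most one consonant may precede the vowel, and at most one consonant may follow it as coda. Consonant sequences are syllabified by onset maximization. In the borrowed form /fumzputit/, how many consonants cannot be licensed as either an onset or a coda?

Under (C)V(C), the unsyllabifiable consonants are /z/ (at most one coda consonant is licensed; onsets are limited to one consonant).

1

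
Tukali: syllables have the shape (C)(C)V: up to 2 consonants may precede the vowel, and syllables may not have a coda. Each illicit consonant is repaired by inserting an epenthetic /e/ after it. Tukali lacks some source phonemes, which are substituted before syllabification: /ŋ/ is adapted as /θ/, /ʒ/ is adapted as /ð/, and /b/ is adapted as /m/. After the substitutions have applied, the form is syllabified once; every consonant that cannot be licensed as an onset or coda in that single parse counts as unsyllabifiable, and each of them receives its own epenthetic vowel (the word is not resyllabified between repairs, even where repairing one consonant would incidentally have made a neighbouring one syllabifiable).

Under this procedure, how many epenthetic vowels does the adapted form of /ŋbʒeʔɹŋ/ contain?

After substitution the input is /θmðeʔɹθ/.
The unsyllabifiable consonants are /θ/, /ʔ/, /ɹ/, /θ/; each receives one epenthetic vowel.

4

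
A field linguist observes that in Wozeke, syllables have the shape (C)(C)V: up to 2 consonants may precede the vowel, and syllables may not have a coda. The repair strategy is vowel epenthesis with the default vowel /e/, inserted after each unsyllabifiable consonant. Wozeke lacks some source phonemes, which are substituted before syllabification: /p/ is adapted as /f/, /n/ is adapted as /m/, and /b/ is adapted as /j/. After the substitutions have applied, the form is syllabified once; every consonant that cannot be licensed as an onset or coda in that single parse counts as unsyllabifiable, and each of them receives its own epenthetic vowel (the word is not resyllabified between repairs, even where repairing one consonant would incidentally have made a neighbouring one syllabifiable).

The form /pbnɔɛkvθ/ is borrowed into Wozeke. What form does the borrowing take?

Substitution: /p/ → /f/, /b/ → /j/, /n/ → /m/, giving /fjmɔɛkvθ/.
The consonants /f/, /k/, /v/, /θ/ cannot be parsed into a legal (C)(C)V syllable (no codas are permitted; onsets may contain at most 2 consonants).
Epenthesis after each stranded consonant: /f/ → /fe/, /k/ → /ke/, /v/ → /ve/, /θ/ → /θe/.

fejmɔɛkeveθe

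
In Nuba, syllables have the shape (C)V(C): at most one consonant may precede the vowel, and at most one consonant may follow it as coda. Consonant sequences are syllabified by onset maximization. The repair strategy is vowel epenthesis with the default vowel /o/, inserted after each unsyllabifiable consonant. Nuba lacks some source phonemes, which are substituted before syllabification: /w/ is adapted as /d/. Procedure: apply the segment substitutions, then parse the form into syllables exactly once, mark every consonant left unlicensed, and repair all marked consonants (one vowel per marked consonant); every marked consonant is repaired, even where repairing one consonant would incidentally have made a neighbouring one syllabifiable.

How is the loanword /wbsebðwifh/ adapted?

Substitution: /w/ → /d/, giving /dbsebðdifh/.
The consonants /d/, /b/, /ð/, /h/ cannot be parsed into a legal (C)V(C) syllable (at most one coda consonant is licensed; onsets are limited to one consonant).
Epenthesis after each stranded consonant: /d/ → /do/, /b/ → /bo/, /ð/ → /ðo/, /h/ → /ho/.

dobosebðodifho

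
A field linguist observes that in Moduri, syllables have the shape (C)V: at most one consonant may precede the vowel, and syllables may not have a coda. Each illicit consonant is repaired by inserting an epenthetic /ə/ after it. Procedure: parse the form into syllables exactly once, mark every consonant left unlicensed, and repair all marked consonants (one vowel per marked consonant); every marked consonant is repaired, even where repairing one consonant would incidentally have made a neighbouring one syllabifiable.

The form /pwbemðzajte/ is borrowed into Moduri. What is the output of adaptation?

The consonants /p/, /w/, /m/, /ð/, /j/ cannot be parsed into a legal (C)V syllable (no codas are permitted; onsets are limited to one consonant).
Inserting the epenthetic vowel yields /p/ → /pə/, /w/ → /wə/, /m/ → /mə/, /ð/ → /ðə/, /j/ → /jə/.

pəwəbeməðəzajəte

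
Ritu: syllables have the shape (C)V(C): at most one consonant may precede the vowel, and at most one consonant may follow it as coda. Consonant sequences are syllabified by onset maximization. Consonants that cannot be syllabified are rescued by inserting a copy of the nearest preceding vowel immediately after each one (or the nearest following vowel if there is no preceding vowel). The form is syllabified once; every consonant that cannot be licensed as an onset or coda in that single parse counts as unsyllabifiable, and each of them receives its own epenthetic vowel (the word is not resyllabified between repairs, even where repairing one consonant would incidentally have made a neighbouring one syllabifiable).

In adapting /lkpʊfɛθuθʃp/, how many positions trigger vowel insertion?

4

The unsyllabifiable consonants are /l/, /k/, /ʃ/, /p/; each receives one epenthetic vowel.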